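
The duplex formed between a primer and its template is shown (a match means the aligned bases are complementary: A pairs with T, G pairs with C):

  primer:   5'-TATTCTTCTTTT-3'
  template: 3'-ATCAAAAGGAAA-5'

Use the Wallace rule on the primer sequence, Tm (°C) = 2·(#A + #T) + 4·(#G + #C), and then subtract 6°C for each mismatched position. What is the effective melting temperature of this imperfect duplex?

Primer base counts: A=1, T=9, G=0, C=2 → A+T=10, G+C=2
Perfect-match Tm = 2(10) + 4(2) = 20 + 8 = 28°C
Mismatches (positions where the bases are not complementary): 3 (at positions 3, 5, 9)
Effective Tm = 28 − 3×6 = 28 − 18 = 10°C

10°C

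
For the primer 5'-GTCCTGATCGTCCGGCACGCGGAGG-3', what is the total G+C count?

Counting bases: A=3, C=8, G=10, T=4
G+C = 10 + 8 = 18

18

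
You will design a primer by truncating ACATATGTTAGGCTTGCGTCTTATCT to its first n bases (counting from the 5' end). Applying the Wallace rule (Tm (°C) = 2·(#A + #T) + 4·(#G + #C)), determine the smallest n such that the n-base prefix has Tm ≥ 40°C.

n = 15

First 14 bases: ACATATGTTAGGCT → Tm = 38°C (< 40°C)
First 15 bases: ACATATGTTAGGCTT → Tm = 40°C (≥ 40°C)
Each additional base adds 2°C (A/T) or 4°C (G/C), so Tm is non-decreasing in n; n = 15 is the first length to reach 40°C.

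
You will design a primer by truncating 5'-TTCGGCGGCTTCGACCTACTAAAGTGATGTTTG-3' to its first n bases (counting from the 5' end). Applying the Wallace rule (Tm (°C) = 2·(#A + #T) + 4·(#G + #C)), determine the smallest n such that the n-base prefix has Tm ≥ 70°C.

First 22 bases: TTCGGCGGCTTCGACCTACTAA → Tm = 68°C (< 70°C)
First 23 bases: TTCGGCGGCTTCGACCTACTAAA → Tm = 70°C (≥ 70°C)
Each additional base adds 2°C (A/T) or 4°C (G/C), so Tm is non-decreasing in n; n = 23 is the first length to reach 70°C.

n = 23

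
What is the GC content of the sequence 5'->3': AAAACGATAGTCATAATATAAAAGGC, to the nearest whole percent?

Base counts: G=4, C=3, A=14, T=5
G+C = 4 + 3 = 7 out of 26 bases
%GC = 7/26 × 100 = 26.92% ≈ 27%

27%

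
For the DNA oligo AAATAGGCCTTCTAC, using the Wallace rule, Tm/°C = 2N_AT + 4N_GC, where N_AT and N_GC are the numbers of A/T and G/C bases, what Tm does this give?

Base counts: C=4, A=5, G=2, T=4
AT pairs contribute 9, GC pairs contribute 6.
Tm = 2(9) + 4(6) = 18 + 24 = 42°C

42°C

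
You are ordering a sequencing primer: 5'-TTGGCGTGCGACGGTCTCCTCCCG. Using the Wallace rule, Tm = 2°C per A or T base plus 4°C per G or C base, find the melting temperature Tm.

82°C

C=9, A=1, G=8, T=6
A+T = 7, G+C = 17
Tm = 2(7) + 4(17) = 14 + 68 = 82°C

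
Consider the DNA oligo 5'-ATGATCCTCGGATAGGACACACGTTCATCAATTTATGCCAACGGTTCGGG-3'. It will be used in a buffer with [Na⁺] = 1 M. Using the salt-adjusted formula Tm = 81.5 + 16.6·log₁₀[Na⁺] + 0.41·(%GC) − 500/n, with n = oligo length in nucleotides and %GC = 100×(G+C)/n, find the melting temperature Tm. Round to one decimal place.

Length n = 50. Scanning the sequence gives G=12, T=13, A=13, C=12.
G+C = 24, so %GC = 24/50 × 100 = 48%
Salt term: 16.6 × (0) = 0
GC term: 0.41 × 48 = 19.68; length term: −500/50 = −10
Tm = 81.5 + (0) + 19.68 − 10 = 91.18 → 91.2°C

91.2°C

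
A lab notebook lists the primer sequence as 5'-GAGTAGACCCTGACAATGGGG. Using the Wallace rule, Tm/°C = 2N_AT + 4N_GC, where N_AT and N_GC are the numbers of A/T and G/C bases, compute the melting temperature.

66°C

Counting bases: T=3, C=4, G=8, A=6
So N_AT = 9 and N_GC = 12.
Tm = 2(9) + 4(12) = 18 + 48 = 66°C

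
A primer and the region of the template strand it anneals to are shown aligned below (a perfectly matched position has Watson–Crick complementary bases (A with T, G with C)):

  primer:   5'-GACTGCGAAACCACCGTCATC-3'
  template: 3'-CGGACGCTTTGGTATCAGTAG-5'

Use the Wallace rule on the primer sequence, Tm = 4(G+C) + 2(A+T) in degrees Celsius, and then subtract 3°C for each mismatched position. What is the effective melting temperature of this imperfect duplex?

Primer base counts: A=6, T=3, G=4, C=8 → A+T=9, G+C=12
Perfect-match Tm = 2(9) + 4(12) = 18 + 48 = 66°C
Mismatches (positions where the bases are not complementary): 3 (at positions 2, 14, 15)
Effective Tm = 66 − 3×3 = 66 − 9 = 57°C

57°C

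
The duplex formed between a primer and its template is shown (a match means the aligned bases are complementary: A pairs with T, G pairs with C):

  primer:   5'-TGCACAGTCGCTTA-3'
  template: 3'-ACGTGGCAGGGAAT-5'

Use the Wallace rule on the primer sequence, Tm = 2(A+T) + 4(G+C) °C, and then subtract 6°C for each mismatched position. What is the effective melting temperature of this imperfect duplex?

Primer base counts: A=3, T=4, G=3, C=4 → A+T=7, G+C=7
Perfect-match Tm = 2(7) + 4(7) = 14 + 28 = 42°C
Mismatches (positions where the bases are not complementary): 2 (at positions 6, 10)
Effective Tm = 42 − 2×6 = 42 − 12 = 30°C

30°C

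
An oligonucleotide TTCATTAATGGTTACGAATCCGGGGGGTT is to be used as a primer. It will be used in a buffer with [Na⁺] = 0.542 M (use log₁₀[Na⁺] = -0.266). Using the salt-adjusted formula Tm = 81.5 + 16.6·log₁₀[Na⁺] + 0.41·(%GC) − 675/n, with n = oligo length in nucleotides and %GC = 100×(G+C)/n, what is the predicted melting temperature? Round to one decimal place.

Length n = 29. Counting bases: G=9, A=6, C=4, T=10
G+C = 13, so %GC = 13/29 × 100 = 44.828%
Salt term: 16.6 × (-0.266) = -4.416
GC term: 0.41 × 44.828 = 18.379; length term: −675/29 = −23.276
Tm = 81.5 + (-4.416) + 18.379 − 23.276 = 72.187 → 72.2°C

72.2°C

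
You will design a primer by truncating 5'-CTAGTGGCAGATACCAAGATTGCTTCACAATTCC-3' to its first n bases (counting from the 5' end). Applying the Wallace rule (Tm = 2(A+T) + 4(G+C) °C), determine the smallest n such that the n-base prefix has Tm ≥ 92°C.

First 32 bases: CTAGTGGCAGATACCAAGATTGCTTCACAATT → Tm = 90°C (< 92°C)
First 33 bases: CTAGTGGCAGATACCAAGATTGCTTCACAATTC → Tm = 94°C (≥ 92°C)
Since every base adds ≥2°C, Tm only increases with n, so the threshold is first crossed at n = 33.

n = 33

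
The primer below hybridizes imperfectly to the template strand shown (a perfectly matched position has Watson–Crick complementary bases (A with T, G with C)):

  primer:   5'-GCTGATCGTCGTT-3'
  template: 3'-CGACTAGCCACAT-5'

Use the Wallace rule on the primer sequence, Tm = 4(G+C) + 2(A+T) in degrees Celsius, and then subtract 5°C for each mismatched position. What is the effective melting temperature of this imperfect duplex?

Primer base counts: A=1, T=5, G=4, C=3 → A+T=6, G+C=7
Perfect-match Tm = 2(6) + 4(7) = 12 + 28 = 40°C
Mismatches (positions where the bases are not complementary): 3 (at positions 9, 10, 13)
Effective Tm = 40 − 3×5 = 40 − 15 = 25°C

25°C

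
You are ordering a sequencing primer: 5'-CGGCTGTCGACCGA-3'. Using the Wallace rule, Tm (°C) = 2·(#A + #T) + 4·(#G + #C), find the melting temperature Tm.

48°C

Base counts: G=5, T=2, C=5, A=2
AT pairs contribute 4, GC pairs contribute 10.
Tm = 2(4) + 4(10) = 8 + 40 = 48°C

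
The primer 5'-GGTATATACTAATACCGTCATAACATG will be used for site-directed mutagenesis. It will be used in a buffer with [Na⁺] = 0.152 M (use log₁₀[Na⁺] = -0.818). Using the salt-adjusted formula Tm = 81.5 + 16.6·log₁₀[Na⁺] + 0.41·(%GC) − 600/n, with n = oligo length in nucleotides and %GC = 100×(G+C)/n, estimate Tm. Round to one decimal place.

59.4°C

Length n = 27. Base counts: T=8, A=10, G=4, C=5
G+C = 9, so %GC = 9/27 × 100 = 33.333%
Salt term: 16.6 × (-0.818) = -13.579
GC term: 0.41 × 33.333 = 13.667; length term: −600/27 = −22.222
Tm = 81.5 + (-13.579) + 13.667 − 22.222 = 59.366 → 59.4°C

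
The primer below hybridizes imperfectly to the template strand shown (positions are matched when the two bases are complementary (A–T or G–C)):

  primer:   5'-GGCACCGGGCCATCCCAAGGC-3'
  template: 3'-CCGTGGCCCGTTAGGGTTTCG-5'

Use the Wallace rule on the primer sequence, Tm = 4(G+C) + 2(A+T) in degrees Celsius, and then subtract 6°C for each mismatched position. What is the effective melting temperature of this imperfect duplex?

62°C

Primer base counts: A=4, T=1, G=7, C=9 → A+T=5, G+C=16
Perfect-match Tm = 2(5) + 4(16) = 10 + 64 = 74°C
Mismatches (positions where the bases are not complementary): 2 (at positions 11, 19)
Effective Tm = 74 − 2×6 = 74 − 12 = 62°C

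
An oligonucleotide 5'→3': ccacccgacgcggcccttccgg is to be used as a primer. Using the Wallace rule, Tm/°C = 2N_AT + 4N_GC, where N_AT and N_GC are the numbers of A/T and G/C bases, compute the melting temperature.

Base counts: T=2, C=12, A=2, G=6
AT pairs contribute 4, GC pairs contribute 18.
Tm = 2(4) + 4(18) = 8 + 72 = 80°C

80°C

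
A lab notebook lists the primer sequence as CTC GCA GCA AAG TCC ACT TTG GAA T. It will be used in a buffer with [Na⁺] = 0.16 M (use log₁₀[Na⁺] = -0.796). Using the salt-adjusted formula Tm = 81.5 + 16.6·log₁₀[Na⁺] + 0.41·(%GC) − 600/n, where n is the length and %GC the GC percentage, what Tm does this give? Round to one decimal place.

64.0°C

Length n = 25. Counting bases: G=5, T=6, C=7, A=7
G+C = 12, so %GC = 12/25 × 100 = 48%
Salt term: 16.6 × (-0.796) = -13.214
GC term: 0.41 × 48 = 19.68; length term: −600/25 = −24
Tm = 81.5 + (-13.214) + 19.68 − 24 = 63.966 → 64.0°C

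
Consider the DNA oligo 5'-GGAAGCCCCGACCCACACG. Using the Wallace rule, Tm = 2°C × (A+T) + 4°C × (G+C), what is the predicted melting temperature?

66°C

A=5, C=9, G=5, T=0
A+T = 5, G+C = 14
Tm = 2(5) + 4(14) = 10 + 56 = 66°C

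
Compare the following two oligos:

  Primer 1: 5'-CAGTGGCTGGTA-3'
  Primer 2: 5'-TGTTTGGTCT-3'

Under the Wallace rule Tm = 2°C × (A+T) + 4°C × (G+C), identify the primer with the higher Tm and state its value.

Primer 1: A+T=5, G+C=7 → Tm = 2(5)+4(7) = 38°C
Primer 2: A+T=6, G+C=4 → Tm = 2(6)+4(4) = 28°C
38°C vs 28°C → primer 1 is higher.

Primer 1, 38°C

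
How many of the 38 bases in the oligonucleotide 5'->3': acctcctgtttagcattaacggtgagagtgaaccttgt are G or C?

17

Base counts: C=8, T=12, G=9, A=9
G+C = 9 + 8 = 17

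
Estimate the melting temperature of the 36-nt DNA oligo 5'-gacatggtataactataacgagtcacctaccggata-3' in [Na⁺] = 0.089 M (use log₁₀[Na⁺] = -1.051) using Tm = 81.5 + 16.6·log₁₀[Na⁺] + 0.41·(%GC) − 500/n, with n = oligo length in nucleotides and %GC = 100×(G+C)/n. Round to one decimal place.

Length n = 36. Scanning the sequence gives G=7, T=8, A=13, C=8.
G+C = 15, so %GC = 15/36 × 100 = 41.667%
Salt term: 16.6 × (-1.051) = -17.447
GC term: 0.41 × 41.667 = 17.083; length term: −500/36 = −13.889
Tm = 81.5 + (-17.447) + 17.083 − 13.889 = 67.247 → 67.2°C

67.2°C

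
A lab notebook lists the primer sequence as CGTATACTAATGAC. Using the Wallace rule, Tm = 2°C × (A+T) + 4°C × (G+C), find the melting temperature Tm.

38°C

Scanning the sequence gives T=4, G=2, A=5, C=3.
A+T = 9, G+C = 5
Tm = 2×9 + 4×5 = 38°C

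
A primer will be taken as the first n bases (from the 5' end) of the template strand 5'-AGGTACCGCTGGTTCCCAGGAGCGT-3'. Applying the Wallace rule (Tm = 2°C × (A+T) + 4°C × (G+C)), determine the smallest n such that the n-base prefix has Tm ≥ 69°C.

First 21 bases: AGGTACCGCTGGTTCCCAGGA → Tm = 68°C (< 69°C)
First 22 bases: AGGTACCGCTGGTTCCCAGGAG → Tm = 72°C (≥ 69°C)
Each additional base adds 2°C (A/T) or 4°C (G/C), so Tm is non-decreasing in n; n = 22 is the first length to reach 69°C.

n = 22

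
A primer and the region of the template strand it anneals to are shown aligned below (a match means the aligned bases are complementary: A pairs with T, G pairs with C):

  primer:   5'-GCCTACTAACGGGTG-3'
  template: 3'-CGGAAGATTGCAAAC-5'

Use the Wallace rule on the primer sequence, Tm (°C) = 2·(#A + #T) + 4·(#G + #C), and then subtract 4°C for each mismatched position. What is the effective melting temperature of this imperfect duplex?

Primer base counts: A=3, T=3, G=5, C=4 → A+T=6, G+C=9
Perfect-match Tm = 2(6) + 4(9) = 12 + 36 = 48°C
Mismatches (positions where the bases are not complementary): 3 (at positions 5, 12, 13)
Effective Tm = 48 − 3×4 = 48 − 12 = 36°C

36°C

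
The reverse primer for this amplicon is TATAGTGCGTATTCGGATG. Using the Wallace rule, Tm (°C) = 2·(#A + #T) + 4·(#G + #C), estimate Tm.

Base counts: A=4, C=2, G=6, T=7
AT pairs contribute 11, GC pairs contribute 8.
Tm = 2×11 + 4×8 = 54°C

54°C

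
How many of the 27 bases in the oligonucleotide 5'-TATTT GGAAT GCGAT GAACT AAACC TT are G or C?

9

Counting bases: G=5, C=4, A=9, T=9
Total G or C: 5 + 4 = 9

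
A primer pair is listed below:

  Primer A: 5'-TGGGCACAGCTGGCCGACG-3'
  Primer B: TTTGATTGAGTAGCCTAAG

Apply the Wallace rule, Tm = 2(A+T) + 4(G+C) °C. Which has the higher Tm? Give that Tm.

Primer A: A+T=5, G+C=14 → Tm = 2(5)+4(14) = 66°C
Primer B: A+T=12, G+C=7 → Tm = 2(12)+4(7) = 52°C
66°C vs 52°C → primer A is higher.

Primer A, 66°C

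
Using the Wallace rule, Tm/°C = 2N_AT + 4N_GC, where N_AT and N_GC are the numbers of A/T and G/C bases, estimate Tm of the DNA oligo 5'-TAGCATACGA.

Base counts: A=4, G=2, C=2, T=2
A+T = 6, G+C = 4
Tm = 2×6 + 4×4 = 28°C

28°C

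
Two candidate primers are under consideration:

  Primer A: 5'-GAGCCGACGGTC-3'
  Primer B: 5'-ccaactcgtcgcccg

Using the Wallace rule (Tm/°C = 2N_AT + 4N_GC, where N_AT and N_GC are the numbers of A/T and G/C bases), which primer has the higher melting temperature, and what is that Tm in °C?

Primer B, 52°C

Primer A: A+T=3, G+C=9 → Tm = 2(3)+4(9) = 42°C
Primer B: A+T=4, G+C=11 → Tm = 2(4)+4(11) = 52°C
42°C vs 52°C → primer B is higher.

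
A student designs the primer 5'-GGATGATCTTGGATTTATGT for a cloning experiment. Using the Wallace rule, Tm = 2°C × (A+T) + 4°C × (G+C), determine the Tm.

G=6, A=4, C=1, T=9
AT pairs contribute 13, GC pairs contribute 7.
Tm = 4·7 + 2·13 = 28 + 26 = 54°C

54°C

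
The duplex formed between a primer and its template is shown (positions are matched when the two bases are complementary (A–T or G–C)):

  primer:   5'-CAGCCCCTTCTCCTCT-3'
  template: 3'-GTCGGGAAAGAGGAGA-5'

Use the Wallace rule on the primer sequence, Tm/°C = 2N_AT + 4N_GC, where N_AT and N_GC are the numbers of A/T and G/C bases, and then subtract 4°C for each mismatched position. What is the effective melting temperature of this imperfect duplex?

48°C

Primer base counts: A=1, T=5, G=1, C=9 → A+T=6, G+C=10
Perfect-match Tm = 2(6) + 4(10) = 12 + 40 = 52°C
Mismatches (positions where the bases are not complementary): 1 (at position 7)
Effective Tm = 52 − 1×4 = 52 − 4 = 48°C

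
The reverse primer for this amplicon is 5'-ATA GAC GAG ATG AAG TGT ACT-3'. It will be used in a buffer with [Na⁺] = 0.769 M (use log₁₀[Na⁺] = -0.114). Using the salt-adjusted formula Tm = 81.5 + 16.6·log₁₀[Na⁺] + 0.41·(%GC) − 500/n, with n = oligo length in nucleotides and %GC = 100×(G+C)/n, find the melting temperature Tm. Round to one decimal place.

Length n = 21. Base counts: T=5, G=6, A=8, C=2
G+C = 8, so %GC = 8/21 × 100 = 38.095%
Salt term: 16.6 × (-0.114) = -1.892
GC term: 0.41 × 38.095 = 15.619; length term: −500/21 = −23.81
Tm = 81.5 + (-1.892) + 15.619 − 23.81 = 71.417 → 71.4°C

71.4°C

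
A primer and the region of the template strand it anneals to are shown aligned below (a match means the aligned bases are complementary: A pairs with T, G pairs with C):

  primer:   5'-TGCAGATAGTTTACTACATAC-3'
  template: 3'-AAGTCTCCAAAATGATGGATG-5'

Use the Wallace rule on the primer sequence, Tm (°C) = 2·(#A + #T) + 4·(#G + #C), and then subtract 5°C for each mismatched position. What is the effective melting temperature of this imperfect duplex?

31°C

Primer base counts: A=7, T=7, G=3, C=4 → A+T=14, G+C=7
Perfect-match Tm = 2(14) + 4(7) = 28 + 28 = 56°C
Mismatches (positions where the bases are not complementary): 5 (at positions 2, 7, 8, 9, 18)
Effective Tm = 56 − 5×5 = 56 − 25 = 31°C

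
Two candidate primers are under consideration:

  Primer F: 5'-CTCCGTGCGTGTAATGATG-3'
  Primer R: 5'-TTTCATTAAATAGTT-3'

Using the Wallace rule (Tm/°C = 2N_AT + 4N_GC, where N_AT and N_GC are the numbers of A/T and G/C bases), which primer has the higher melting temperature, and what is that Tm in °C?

Primer F: A+T=9, G+C=10 → Tm = 2(9)+4(10) = 58°C
Primer R: A+T=13, G+C=2 → Tm = 2(13)+4(2) = 34°C
58°C vs 34°C → primer F is higher.

Primer F, 58°C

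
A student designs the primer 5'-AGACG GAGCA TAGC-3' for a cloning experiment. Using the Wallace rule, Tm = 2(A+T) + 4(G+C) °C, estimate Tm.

44°C

Scanning the sequence gives C=3, A=5, G=5, T=1.
A+T = 6, G+C = 8
Tm = 2×6 + 4×8 = 44°C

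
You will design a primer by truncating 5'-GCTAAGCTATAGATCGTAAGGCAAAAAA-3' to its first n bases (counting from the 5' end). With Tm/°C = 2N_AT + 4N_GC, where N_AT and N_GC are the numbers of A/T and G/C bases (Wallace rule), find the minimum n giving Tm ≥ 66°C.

n = 23

First 22 bases: GCTAAGCTATAGATCGTAAGGC → Tm = 64°C (< 66°C)
First 23 bases: GCTAAGCTATAGATCGTAAGGCA → Tm = 66°C (≥ 66°C)
Since every base adds ≥2°C, Tm only increases with n, so the threshold is first crossed at n = 23.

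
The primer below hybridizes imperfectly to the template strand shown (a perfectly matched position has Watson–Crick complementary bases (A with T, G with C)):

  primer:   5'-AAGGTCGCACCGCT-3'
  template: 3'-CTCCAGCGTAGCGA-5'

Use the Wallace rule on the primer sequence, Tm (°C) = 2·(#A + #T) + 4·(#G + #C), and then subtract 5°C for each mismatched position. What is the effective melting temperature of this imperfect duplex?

36°C

Primer base counts: A=3, T=2, G=4, C=5 → A+T=5, G+C=9
Perfect-match Tm = 2(5) + 4(9) = 10 + 36 = 46°C
Mismatches (positions where the bases are not complementary): 2 (at positions 1, 10)
Effective Tm = 46 − 2×5 = 46 − 10 = 36°C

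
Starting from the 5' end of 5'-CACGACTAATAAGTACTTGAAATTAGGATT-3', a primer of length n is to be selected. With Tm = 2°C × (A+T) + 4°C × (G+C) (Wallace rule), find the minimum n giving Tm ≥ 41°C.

n = 16

First 15 bases: CACGACTAATAAGTA → Tm = 40°C (< 41°C)
First 16 bases: CACGACTAATAAGTAC → Tm = 44°C (≥ 41°C)
Each additional base adds 2°C (A/T) or 4°C (G/C), so Tm is non-decreasing in n; n = 16 is the first length to reach 41°C.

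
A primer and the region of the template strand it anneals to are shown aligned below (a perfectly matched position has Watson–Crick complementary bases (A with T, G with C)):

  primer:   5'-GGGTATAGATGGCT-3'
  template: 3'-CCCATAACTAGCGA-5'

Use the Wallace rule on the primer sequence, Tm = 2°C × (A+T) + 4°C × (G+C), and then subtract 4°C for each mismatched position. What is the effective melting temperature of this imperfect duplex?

34°C

Primer base counts: A=3, T=4, G=6, C=1 → A+T=7, G+C=7
Perfect-match Tm = 2(7) + 4(7) = 14 + 28 = 42°C
Mismatches (positions where the bases are not complementary): 2 (at positions 7, 11)
Effective Tm = 42 − 2×4 = 42 − 8 = 34°C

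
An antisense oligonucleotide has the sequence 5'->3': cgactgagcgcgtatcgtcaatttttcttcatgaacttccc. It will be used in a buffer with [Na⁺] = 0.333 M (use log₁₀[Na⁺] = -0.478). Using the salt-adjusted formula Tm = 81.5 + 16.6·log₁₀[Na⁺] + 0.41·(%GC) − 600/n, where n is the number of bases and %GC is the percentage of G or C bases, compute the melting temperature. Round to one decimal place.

77.9°C

Length n = 41. Scanning the sequence gives C=12, T=14, A=8, G=7.
G+C = 19, so %GC = 19/41 × 100 = 46.341%
Salt term: 16.6 × (-0.478) = -7.935
GC term: 0.41 × 46.341 = 19; length term: −600/41 = −14.634
Tm = 81.5 + (-7.935) + 19 − 14.634 = 77.931 → 77.9°C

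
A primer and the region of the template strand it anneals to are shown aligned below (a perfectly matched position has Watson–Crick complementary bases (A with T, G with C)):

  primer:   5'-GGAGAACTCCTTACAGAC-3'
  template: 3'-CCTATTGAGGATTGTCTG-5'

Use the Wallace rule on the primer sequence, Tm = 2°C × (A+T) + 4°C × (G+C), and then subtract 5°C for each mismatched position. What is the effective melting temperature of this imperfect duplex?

44°C

Primer base counts: A=6, T=3, G=4, C=5 → A+T=9, G+C=9
Perfect-match Tm = 2(9) + 4(9) = 18 + 36 = 54°C
Mismatches (positions where the bases are not complementary): 2 (at positions 4, 12)
Effective Tm = 54 − 2×5 = 54 − 10 = 44°C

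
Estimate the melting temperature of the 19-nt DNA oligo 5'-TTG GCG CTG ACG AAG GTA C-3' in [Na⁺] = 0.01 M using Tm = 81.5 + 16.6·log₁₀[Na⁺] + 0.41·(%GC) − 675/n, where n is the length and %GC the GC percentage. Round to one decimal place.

36.5°C

Length n = 19. Base counts: A=4, C=4, T=4, G=7
G+C = 11, so %GC = 11/19 × 100 = 57.895%
Salt term: 16.6 × (-2) = -33.2
GC term: 0.41 × 57.895 = 23.737; length term: −675/19 = −35.526
Tm = 81.5 + (-33.2) + 23.737 − 35.526 = 36.511 → 36.5°C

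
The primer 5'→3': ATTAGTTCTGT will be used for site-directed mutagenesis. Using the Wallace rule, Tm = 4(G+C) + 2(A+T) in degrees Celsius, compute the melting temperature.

Base counts: G=2, C=1, A=2, T=6
A+T = 8, G+C = 3
Tm = 2×8 + 4×3 = 28°C

28°C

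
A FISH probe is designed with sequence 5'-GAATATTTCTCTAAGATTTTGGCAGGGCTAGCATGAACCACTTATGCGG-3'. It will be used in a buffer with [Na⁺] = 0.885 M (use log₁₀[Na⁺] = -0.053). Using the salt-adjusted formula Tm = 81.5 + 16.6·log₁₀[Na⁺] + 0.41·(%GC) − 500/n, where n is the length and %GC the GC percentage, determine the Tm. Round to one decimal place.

88.0°C

Length n = 49. Base counts: G=12, C=9, A=13, T=15
G+C = 21, so %GC = 21/49 × 100 = 42.857%
Salt term: 16.6 × (-0.053) = -0.88
GC term: 0.41 × 42.857 = 17.571; length term: −500/49 = −10.204
Tm = 81.5 + (-0.88) + 17.571 − 10.204 = 87.987 → 88.0°C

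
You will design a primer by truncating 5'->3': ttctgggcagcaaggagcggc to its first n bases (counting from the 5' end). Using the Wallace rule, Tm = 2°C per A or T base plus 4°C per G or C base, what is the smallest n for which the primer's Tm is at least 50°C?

n = 16

First 15 bases: TTCTGGGCAGCAAGG → Tm = 48°C (< 50°C)
First 16 bases: TTCTGGGCAGCAAGGA → Tm = 50°C (≥ 50°C)
Since every base adds ≥2°C, Tm only increases with n, so the threshold is first crossed at n = 16.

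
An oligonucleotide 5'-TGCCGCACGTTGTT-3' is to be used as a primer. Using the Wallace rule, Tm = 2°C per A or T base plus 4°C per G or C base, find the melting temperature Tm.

44°C

Base counts: A=1, C=4, T=5, G=4
AT pairs contribute 6, GC pairs contribute 8.
Tm = 2(6) + 4(8) = 12 + 32 = 44°C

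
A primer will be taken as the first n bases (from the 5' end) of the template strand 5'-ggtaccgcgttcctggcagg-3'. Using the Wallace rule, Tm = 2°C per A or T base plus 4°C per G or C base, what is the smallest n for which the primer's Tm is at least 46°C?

n = 14

First 13 bases: GGTACCGCGTTCC → Tm = 44°C (< 46°C)
First 14 bases: GGTACCGCGTTCCT → Tm = 46°C (≥ 46°C)
Each additional base adds 2°C (A/T) or 4°C (G/C), so Tm is non-decreasing in n; n = 14 is the first length to reach 46°C.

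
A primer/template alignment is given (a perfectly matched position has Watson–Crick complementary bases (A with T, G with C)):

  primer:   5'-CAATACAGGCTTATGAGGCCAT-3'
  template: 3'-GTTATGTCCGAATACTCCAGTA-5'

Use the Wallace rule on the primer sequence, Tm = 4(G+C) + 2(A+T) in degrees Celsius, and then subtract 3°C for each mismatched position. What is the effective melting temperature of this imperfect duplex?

Primer base counts: A=7, T=5, G=5, C=5 → A+T=12, G+C=10
Perfect-match Tm = 2(12) + 4(10) = 24 + 40 = 64°C
Mismatches (positions where the bases are not complementary): 1 (at position 19)
Effective Tm = 64 − 1×3 = 64 − 3 = 61°C

61°C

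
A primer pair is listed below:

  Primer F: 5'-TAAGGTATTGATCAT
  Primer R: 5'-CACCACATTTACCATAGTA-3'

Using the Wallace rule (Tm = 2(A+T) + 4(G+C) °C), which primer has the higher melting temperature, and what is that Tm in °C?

Primer F: A+T=11, G+C=4 → Tm = 2(11)+4(4) = 38°C
Primer R: A+T=12, G+C=7 → Tm = 2(12)+4(7) = 52°C
38°C vs 52°C → primer R is higher.

Primer R, 52°C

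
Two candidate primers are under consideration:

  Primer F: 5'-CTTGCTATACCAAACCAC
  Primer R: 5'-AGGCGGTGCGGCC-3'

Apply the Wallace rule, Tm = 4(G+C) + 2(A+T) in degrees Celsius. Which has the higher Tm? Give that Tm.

Primer F, 52°C

Primer F: A+T=10, G+C=8 → Tm = 2(10)+4(8) = 52°C
Primer R: A+T=2, G+C=11 → Tm = 2(2)+4(11) = 48°C
52°C vs 48°C → primer F is higher.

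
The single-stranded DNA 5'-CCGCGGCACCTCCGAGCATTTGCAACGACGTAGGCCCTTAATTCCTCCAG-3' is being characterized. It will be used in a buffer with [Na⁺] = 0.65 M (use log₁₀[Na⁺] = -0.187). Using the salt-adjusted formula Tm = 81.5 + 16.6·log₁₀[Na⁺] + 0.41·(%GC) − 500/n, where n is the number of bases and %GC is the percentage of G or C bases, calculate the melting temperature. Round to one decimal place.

93.0°C

Length n = 50. Scanning the sequence gives C=19, A=10, T=10, G=11.
G+C = 30, so %GC = 30/50 × 100 = 60%
Salt term: 16.6 × (-0.187) = -3.104
GC term: 0.41 × 60 = 24.6; length term: −500/50 = −10
Tm = 81.5 + (-3.104) + 24.6 − 10 = 92.996 → 93.0°C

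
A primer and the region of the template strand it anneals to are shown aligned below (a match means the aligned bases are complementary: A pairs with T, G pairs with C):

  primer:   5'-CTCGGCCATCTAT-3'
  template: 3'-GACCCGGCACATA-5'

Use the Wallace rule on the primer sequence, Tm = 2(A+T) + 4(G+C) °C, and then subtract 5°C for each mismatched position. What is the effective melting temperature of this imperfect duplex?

Primer base counts: A=2, T=4, G=2, C=5 → A+T=6, G+C=7
Perfect-match Tm = 2(6) + 4(7) = 12 + 28 = 40°C
Mismatches (positions where the bases are not complementary): 3 (at positions 3, 8, 10)
Effective Tm = 40 − 3×5 = 40 − 15 = 25°C

25°C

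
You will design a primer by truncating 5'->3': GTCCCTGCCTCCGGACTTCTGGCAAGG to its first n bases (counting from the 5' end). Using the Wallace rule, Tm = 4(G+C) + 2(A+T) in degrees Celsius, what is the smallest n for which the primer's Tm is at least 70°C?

n = 21

First 20 bases: GTCCCTGCCTCCGGACTTCT → Tm = 66°C (< 70°C)
First 21 bases: GTCCCTGCCTCCGGACTTCTG → Tm = 70°C (≥ 70°C)
Since every base adds ≥2°C, Tm only increases with n, so the threshold is first crossed at n = 21.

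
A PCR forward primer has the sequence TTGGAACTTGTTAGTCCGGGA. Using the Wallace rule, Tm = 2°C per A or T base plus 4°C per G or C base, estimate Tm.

G=7, C=3, A=4, T=7
A+T = 11, G+C = 10
Tm = 2(11) + 4(10) = 22 + 40 = 62°C

62°C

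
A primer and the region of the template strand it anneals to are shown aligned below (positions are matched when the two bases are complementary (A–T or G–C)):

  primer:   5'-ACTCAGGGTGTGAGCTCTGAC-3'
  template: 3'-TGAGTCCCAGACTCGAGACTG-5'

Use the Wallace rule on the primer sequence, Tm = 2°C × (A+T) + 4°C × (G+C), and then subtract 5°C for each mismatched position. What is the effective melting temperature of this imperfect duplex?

61°C

Primer base counts: A=4, T=5, G=7, C=5 → A+T=9, G+C=12
Perfect-match Tm = 2(9) + 4(12) = 18 + 48 = 66°C
Mismatches (positions where the bases are not complementary): 1 (at position 10)
Effective Tm = 66 − 1×5 = 66 − 5 = 61°C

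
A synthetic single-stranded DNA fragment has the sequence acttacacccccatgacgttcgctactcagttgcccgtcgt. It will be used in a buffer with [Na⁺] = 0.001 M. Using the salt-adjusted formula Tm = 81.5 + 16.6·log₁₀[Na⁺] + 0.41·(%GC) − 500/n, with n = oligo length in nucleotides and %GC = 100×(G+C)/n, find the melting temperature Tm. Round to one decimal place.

42.5°C

Length n = 41. Base counts: T=11, C=16, G=7, A=7
G+C = 23, so %GC = 23/41 × 100 = 56.098%
Salt term: 16.6 × (-3) = -49.8
GC term: 0.41 × 56.098 = 23; length term: −500/41 = −12.195
Tm = 81.5 + (-49.8) + 23 − 12.195 = 42.505 → 42.5°C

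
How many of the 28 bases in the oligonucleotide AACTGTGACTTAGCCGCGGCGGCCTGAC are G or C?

Counting bases: T=5, A=5, G=9, C=9
Total G or C: 9 + 9 = 18

18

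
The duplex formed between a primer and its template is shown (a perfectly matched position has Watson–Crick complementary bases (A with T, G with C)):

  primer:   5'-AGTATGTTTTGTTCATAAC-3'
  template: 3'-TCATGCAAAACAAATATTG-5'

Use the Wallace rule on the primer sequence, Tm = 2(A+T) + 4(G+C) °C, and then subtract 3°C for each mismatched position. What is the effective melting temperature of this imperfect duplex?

42°C

Primer base counts: A=5, T=9, G=3, C=2 → A+T=14, G+C=5
Perfect-match Tm = 2(14) + 4(5) = 28 + 20 = 48°C
Mismatches (positions where the bases are not complementary): 2 (at positions 5, 14)
Effective Tm = 48 − 2×3 = 48 − 6 = 42°C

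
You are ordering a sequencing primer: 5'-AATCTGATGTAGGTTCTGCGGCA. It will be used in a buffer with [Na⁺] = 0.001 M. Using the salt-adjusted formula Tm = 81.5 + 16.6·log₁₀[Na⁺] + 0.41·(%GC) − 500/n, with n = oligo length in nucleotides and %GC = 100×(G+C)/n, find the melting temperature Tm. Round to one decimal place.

Length n = 23. Counting bases: A=5, G=7, T=7, C=4
G+C = 11, so %GC = 11/23 × 100 = 47.826%
Salt term: 16.6 × (-3) = -49.8
GC term: 0.41 × 47.826 = 19.609; length term: −500/23 = −21.739
Tm = 81.5 + (-49.8) + 19.609 − 21.739 = 29.57 → 29.6°C

29.6°C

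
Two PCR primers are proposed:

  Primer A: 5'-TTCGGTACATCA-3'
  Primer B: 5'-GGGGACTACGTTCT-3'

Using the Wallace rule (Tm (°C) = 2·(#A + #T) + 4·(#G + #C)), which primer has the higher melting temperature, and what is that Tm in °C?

Primer B, 44°C

Primer A: A+T=7, G+C=5 → Tm = 2(7)+4(5) = 34°C
Primer B: A+T=6, G+C=8 → Tm = 2(6)+4(8) = 44°C
34°C vs 44°C → primer B is higher.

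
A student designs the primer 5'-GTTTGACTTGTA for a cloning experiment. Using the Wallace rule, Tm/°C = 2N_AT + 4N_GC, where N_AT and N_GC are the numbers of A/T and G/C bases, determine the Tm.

32°C

Scanning the sequence gives T=6, A=2, C=1, G=3.
So N_AT = 8 and N_GC = 4.
Tm = 2(8) + 4(4) = 16 + 16 = 32°C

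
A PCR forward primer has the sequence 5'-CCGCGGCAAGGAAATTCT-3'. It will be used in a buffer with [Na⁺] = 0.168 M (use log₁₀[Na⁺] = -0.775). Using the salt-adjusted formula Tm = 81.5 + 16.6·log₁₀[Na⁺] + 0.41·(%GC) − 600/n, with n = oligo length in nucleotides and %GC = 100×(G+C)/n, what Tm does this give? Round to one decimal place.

58.1°C

Length n = 18. Base counts: G=5, C=5, T=3, A=5
G+C = 10, so %GC = 10/18 × 100 = 55.556%
Salt term: 16.6 × (-0.775) = -12.865
GC term: 0.41 × 55.556 = 22.778; length term: −600/18 = −33.333
Tm = 81.5 + (-12.865) + 22.778 − 33.333 = 58.08 → 58.1°C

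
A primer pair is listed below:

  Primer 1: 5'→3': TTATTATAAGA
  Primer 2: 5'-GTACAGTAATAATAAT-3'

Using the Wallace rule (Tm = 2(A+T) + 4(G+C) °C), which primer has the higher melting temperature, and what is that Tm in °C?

Primer 1: A+T=10, G+C=1 → Tm = 2(10)+4(1) = 24°C
Primer 2: A+T=13, G+C=3 → Tm = 2(13)+4(3) = 38°C
24°C vs 38°C → primer 2 is higher.

Primer 2, 38°C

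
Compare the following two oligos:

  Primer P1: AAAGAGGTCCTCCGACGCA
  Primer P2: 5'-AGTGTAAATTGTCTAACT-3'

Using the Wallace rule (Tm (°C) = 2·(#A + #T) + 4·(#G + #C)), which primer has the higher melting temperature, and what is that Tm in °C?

Primer P1: A+T=8, G+C=11 → Tm = 2(8)+4(11) = 60°C
Primer P2: A+T=13, G+C=5 → Tm = 2(13)+4(5) = 46°C
60°C vs 46°C → primer P1 is higher.

Primer P1, 60°C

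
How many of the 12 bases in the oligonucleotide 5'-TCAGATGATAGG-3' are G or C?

5

Counting bases: A=4, C=1, G=4, T=3
Total G or C: 4 + 1 = 5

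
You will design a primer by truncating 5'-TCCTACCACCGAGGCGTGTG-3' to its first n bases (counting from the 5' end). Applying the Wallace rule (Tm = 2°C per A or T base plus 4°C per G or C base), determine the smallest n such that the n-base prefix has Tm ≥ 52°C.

First 15 bases: TCCTACCACCGAGGC → Tm = 50°C (< 52°C)
First 16 bases: TCCTACCACCGAGGCG → Tm = 54°C (≥ 52°C)
Each additional base adds 2°C (A/T) or 4°C (G/C), so Tm is non-decreasing in n; n = 16 is the first length to reach 52°C.

n = 16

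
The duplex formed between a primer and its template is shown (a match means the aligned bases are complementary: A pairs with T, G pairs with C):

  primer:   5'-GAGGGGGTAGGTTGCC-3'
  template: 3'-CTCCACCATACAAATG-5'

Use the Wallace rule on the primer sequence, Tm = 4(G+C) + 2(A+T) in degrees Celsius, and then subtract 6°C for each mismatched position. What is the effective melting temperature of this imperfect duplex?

30°C

Primer base counts: A=2, T=3, G=9, C=2 → A+T=5, G+C=11
Perfect-match Tm = 2(5) + 4(11) = 10 + 44 = 54°C
Mismatches (positions where the bases are not complementary): 4 (at positions 5, 10, 14, 15)
Effective Tm = 54 − 4×6 = 54 − 24 = 30°C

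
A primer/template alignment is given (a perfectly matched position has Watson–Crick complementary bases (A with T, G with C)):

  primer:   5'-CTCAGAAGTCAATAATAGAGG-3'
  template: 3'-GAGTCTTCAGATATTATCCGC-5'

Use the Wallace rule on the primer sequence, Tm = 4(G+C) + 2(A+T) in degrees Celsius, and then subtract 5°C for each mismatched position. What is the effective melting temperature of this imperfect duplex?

Primer base counts: A=9, T=4, G=5, C=3 → A+T=13, G+C=8
Perfect-match Tm = 2(13) + 4(8) = 26 + 32 = 58°C
Mismatches (positions where the bases are not complementary): 3 (at positions 11, 19, 20)
Effective Tm = 58 − 3×5 = 58 − 15 = 43°C

43°C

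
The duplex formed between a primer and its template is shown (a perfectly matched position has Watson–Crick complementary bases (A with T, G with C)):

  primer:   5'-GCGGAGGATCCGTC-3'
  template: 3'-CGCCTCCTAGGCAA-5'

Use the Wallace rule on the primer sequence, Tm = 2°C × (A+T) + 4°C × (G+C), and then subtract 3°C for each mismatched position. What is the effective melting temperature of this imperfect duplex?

45°C

Primer base counts: A=2, T=2, G=6, C=4 → A+T=4, G+C=10
Perfect-match Tm = 2(4) + 4(10) = 8 + 40 = 48°C
Mismatches (positions where the bases are not complementary): 1 (at position 14)
Effective Tm = 48 − 1×3 = 48 − 3 = 45°C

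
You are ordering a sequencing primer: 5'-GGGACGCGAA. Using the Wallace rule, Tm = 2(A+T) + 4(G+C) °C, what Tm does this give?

34°C

Base counts: T=0, G=5, C=2, A=3
So N_AT = 3 and N_GC = 7.
Tm = 2×3 + 4×7 = 34°C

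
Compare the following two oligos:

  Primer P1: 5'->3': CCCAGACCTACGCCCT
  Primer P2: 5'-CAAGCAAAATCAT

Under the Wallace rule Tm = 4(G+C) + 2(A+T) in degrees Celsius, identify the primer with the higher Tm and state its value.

Primer P1, 54°C

Primer P1: A+T=5, G+C=11 → Tm = 2(5)+4(11) = 54°C
Primer P2: A+T=9, G+C=4 → Tm = 2(9)+4(4) = 34°C
54°C vs 34°C → primer P1 is higher.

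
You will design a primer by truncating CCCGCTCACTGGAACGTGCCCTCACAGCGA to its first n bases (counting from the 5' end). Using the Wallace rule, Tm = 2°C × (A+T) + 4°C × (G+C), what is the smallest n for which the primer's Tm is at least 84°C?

n = 25

First 24 bases: CCCGCTCACTGGAACGTGCCCTCA → Tm = 80°C (< 84°C)
First 25 bases: CCCGCTCACTGGAACGTGCCCTCAC → Tm = 84°C (≥ 84°C)
Since every base adds ≥2°C, Tm only increases with n, so the threshold is first crossed at n = 25.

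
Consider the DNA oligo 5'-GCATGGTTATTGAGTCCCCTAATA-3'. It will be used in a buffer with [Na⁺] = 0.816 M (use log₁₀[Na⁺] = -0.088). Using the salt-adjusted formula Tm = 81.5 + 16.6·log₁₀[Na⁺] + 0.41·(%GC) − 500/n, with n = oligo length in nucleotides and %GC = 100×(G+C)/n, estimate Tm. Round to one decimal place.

Length n = 24. Scanning the sequence gives C=5, A=6, T=8, G=5.
G+C = 10, so %GC = 10/24 × 100 = 41.667%
Salt term: 16.6 × (-0.088) = -1.461
GC term: 0.41 × 41.667 = 17.083; length term: −500/24 = −20.833
Tm = 81.5 + (-1.461) + 17.083 − 20.833 = 76.289 → 76.3°C

76.3°C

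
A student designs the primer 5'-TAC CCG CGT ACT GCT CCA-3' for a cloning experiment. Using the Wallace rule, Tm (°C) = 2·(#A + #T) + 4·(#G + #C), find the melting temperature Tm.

Base counts: C=8, T=4, A=3, G=3
AT pairs contribute 7, GC pairs contribute 11.
Tm = 2(7) + 4(11) = 14 + 44 = 58°C

58°C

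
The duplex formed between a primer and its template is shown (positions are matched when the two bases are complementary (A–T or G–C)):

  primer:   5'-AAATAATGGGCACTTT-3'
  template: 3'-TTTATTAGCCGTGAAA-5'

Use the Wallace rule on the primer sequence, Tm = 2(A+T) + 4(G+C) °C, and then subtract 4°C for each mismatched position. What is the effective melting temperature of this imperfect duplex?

38°C

Primer base counts: A=6, T=5, G=3, C=2 → A+T=11, G+C=5
Perfect-match Tm = 2(11) + 4(5) = 22 + 20 = 42°C
Mismatches (positions where the bases are not complementary): 1 (at position 8)
Effective Tm = 42 − 1×4 = 42 − 4 = 38°C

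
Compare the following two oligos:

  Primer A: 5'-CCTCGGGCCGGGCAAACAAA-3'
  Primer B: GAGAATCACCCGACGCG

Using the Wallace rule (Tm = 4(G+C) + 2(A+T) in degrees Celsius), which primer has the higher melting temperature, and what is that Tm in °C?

Primer A: A+T=7, G+C=13 → Tm = 2(7)+4(13) = 66°C
Primer B: A+T=6, G+C=11 → Tm = 2(6)+4(11) = 56°C
66°C vs 56°C → primer A is higher.

Primer A, 66°C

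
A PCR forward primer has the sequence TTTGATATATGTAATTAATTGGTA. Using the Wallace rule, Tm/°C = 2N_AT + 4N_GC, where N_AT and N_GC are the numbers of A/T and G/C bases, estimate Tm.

56°C

Counting bases: G=4, T=12, C=0, A=8
AT pairs contribute 20, GC pairs contribute 4.
Tm = 4·4 + 2·20 = 16 + 40 = 56°C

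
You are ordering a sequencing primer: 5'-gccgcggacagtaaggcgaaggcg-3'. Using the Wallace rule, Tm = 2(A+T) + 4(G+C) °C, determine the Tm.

82°C

Scanning the sequence gives G=11, T=1, C=6, A=6.
AT pairs contribute 7, GC pairs contribute 17.
Tm = 2(7) + 4(17) = 14 + 68 = 82°C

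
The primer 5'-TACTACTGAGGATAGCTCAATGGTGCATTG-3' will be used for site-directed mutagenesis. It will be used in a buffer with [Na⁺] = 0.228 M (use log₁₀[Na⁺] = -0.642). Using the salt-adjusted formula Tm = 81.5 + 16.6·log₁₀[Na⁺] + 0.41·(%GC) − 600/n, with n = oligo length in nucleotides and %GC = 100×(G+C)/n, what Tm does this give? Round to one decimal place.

68.6°C

Length n = 30. Base counts: G=8, T=9, C=5, A=8
G+C = 13, so %GC = 13/30 × 100 = 43.333%
Salt term: 16.6 × (-0.642) = -10.657
GC term: 0.41 × 43.333 = 17.767; length term: −600/30 = −20
Tm = 81.5 + (-10.657) + 17.767 − 20 = 68.61 → 68.6°C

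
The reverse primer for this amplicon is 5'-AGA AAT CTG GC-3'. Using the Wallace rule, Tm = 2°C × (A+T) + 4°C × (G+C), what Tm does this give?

T=2, G=3, C=2, A=4
A+T = 6, G+C = 5
Tm = 2(6) + 4(5) = 12 + 20 = 32°C

32°C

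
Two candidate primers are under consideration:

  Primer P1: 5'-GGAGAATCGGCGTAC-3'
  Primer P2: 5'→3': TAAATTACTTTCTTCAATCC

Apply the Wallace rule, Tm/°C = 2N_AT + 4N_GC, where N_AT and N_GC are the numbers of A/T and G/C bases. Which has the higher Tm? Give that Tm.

Primer P2, 50°C

Primer P1: A+T=6, G+C=9 → Tm = 2(6)+4(9) = 48°C
Primer P2: A+T=15, G+C=5 → Tm = 2(15)+4(5) = 50°C
48°C vs 50°C → primer P2 is higher.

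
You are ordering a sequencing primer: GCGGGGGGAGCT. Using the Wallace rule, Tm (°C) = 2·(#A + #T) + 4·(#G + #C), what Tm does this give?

Scanning the sequence gives G=8, T=1, C=2, A=1.
So N_AT = 2 and N_GC = 10.
Tm = 2(2) + 4(10) = 4 + 40 = 44°C

44°C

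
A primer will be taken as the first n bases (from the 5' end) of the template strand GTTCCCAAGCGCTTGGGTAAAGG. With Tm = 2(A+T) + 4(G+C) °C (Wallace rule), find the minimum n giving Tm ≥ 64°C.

n = 21

First 20 bases: GTTCCCAAGCGCTTGGGTAA → Tm = 62°C (< 64°C)
First 21 bases: GTTCCCAAGCGCTTGGGTAAA → Tm = 64°C (≥ 64°C)
Each additional base adds 2°C (A/T) or 4°C (G/C), so Tm is non-decreasing in n; n = 21 is the first length to reach 64°C.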